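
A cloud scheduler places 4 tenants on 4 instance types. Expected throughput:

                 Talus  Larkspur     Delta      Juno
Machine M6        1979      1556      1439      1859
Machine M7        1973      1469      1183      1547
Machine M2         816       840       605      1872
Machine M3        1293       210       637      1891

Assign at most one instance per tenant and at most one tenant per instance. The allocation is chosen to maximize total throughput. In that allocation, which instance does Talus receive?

Talus receives Machine M7.

Optimal: Talus→Machine M7 (1973 ops/s), Larkspur→Machine M2 (840 ops/s), Delta→Machine M6 (1439 ops/s), Juno→Machine M3 (1891 ops/s) — total 1973+840+1439+1891 = 6143 ops/s.
Column-greedy (each instance in turn goes to its best remaining tenant) gives 5003 ops/s, worse by 1140.
Next-best assignment: Talus→Machine M3, Larkspur→Machine M7, Delta→Machine M6, Juno→Machine M2 = 6073 ops/s.
Talus's own top instance is Machine M6 (1979 ops/s), but forcing Talus→Machine M6 and reassigning the rest optimally gives only 5957 ops/s — worse by 186.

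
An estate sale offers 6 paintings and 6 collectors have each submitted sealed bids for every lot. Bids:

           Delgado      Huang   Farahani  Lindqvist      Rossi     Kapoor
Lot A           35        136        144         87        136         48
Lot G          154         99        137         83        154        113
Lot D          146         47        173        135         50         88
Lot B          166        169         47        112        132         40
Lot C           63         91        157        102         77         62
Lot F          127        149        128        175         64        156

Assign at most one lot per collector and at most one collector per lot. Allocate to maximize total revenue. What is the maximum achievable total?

Max total: $907

Optimal: Delgado→Lot G ($154), Huang→Lot B ($169), Farahani→Lot C ($157), Lindqvist→Lot D ($135), Rossi→Lot A ($136), Kapoor→Lot F ($156) — total 154+169+157+135+136+156 = $907.
Max-entry greedy (repeatedly take the single best remaining cell) gives $869, worse by 38.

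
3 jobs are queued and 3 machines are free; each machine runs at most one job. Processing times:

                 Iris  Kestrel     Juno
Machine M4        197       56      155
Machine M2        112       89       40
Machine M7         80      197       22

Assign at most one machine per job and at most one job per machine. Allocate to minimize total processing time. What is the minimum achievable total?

Optimal: Iris→Machine M7 (80 min), Kestrel→Machine M4 (56 min), Juno→Machine M2 (40 min) — total 80+56+40 = 176 min.
Min-entry greedy (repeatedly take the single cheapest remaining cell) gives 190 min, worse by 14.
Next-best assignment: Iris→Machine M2, Kestrel→Machine M4, Juno→Machine M7 = 190 min.
Swapping Kestrel↔Juno (Kestrel→Machine M2 89 min, Juno→Machine M4 155 min) adds 148.

Min total: 176 min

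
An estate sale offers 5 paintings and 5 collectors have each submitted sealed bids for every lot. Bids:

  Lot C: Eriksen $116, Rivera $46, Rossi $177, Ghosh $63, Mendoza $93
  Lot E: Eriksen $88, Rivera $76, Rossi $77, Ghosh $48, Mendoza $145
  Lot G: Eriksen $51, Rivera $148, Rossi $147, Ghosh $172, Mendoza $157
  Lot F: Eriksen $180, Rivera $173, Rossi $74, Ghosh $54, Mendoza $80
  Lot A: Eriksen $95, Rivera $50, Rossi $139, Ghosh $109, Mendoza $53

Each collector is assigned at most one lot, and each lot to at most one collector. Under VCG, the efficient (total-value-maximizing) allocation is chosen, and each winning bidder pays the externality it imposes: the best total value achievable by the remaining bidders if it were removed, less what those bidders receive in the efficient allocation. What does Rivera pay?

Rivera pays $85.

Efficient allocation: Eriksen→Lot A ($95), Rivera→Lot F ($173), Rossi→Lot C ($177), Ghosh→Lot G ($172), Mendoza→Lot E ($145); total welfare W = $762.
Rivera receives Lot F at value $173, so the others get W − 173 = $589.
Without Rivera: best allocation of the remaining 4 bidders over all 5 lots is Eriksen→Lot F ($180), Rossi→Lot C ($177), Ghosh→Lot G ($172), Mendoza→Lot E ($145), total $674.
VCG payment = (others' best without Rivera) − (others' welfare with Rivera) = 674 − 589 = $85.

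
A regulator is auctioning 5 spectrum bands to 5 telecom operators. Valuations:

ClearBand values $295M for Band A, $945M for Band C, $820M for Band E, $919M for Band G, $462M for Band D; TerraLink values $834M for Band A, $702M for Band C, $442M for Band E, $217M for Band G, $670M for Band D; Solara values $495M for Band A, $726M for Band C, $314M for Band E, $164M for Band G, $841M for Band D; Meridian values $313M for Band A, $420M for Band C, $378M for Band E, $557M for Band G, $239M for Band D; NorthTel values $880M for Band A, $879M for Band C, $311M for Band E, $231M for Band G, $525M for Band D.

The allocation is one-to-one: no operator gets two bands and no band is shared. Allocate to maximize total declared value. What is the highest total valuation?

Optimal: ClearBand→Band E ($820M), TerraLink→Band A ($834M), Solara→Band D ($841M), Meridian→Band G ($557M), NorthTel→Band C ($879M) — total 820+834+841+557+879 = $3931M.
Max-entry greedy (repeatedly take the single best remaining cell) gives $3665M, worse by 266.
Swapping TerraLink↔Solara (TerraLink→Band D $670M, Solara→Band A $495M) loses 510.
Every other assignment is strictly worse.

Maximum total: $3931M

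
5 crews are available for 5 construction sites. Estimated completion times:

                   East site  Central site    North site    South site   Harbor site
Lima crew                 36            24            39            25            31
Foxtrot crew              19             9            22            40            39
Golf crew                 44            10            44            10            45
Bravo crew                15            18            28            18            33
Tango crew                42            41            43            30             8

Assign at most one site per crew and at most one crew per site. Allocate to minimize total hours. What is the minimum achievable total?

Optimal: Lima crew→Central site (24 hours), Foxtrot crew→North site (22 hours), Golf crew→South site (10 hours), Bravo crew→East site (15 hours), Tango crew→Harbor site (8 hours) — total 24+22+10+15+8 = 79 hours.

Min total: 79 hours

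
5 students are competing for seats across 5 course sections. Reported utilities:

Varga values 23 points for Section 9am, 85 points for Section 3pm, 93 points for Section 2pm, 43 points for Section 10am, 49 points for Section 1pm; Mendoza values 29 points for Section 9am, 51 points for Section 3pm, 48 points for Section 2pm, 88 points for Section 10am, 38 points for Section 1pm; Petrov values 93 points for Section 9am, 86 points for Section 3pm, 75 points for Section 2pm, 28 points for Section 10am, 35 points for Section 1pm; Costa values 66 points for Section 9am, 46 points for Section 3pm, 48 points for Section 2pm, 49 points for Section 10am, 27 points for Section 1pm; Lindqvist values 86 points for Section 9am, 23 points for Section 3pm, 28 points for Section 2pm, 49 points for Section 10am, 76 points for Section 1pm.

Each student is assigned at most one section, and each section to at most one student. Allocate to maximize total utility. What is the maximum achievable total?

Treat this as an assignment problem: match each student to one section.
Optimal: Varga→Section 2pm (93 points), Mendoza→Section 10am (88 points), Petrov→Section 3pm (86 points), Costa→Section 9am (66 points), Lindqvist→Section 1pm (76 points) — total 93+88+86+66+76 = 409 points.
Swapping Mendoza↔Petrov (Mendoza→Section 3pm 51 points, Petrov→Section 10am 28 points) loses 95.

Maximum total: 409 points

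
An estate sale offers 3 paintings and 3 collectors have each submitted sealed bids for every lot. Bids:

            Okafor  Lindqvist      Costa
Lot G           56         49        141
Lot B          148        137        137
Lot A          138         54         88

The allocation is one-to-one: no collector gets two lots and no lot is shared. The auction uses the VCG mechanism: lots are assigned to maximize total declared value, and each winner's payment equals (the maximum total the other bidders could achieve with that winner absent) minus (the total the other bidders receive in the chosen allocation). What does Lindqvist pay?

Efficient allocation: Okafor→Lot A ($138), Lindqvist→Lot B ($137), Costa→Lot G ($141); total welfare W = $416.
Lindqvist receives Lot B at value $137, so the others get W − 137 = $279.
Without Lindqvist: best allocation of the remaining 2 bidders over all 3 lots is Okafor→Lot B ($148), Costa→Lot G ($141), total $289.
VCG payment = (others' best without Lindqvist) − (others' welfare with Lindqvist) = 289 − 279 = $10.

Lindqvist pays $10.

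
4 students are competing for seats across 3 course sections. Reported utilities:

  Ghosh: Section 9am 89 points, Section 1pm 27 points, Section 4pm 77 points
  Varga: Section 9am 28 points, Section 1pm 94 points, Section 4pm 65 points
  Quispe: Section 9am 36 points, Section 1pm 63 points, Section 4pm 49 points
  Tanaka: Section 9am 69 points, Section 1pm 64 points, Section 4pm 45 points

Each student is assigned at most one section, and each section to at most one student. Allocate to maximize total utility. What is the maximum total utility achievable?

Optimal: Tanaka→Section 9am (69 points), Varga→Section 1pm (94 points), Ghosh→Section 4pm (77 points) — total 69+94+77 = 240 points.
Max-entry greedy (repeatedly take the single best remaining cell) gives 232 points, worse by 8.
Next-best assignment: Ghosh→Section 9am, Varga→Section 1pm, Quispe→Section 4pm = 232 points.
Checked against all permutations: 240 points is optimal.

Maximum total: 240 points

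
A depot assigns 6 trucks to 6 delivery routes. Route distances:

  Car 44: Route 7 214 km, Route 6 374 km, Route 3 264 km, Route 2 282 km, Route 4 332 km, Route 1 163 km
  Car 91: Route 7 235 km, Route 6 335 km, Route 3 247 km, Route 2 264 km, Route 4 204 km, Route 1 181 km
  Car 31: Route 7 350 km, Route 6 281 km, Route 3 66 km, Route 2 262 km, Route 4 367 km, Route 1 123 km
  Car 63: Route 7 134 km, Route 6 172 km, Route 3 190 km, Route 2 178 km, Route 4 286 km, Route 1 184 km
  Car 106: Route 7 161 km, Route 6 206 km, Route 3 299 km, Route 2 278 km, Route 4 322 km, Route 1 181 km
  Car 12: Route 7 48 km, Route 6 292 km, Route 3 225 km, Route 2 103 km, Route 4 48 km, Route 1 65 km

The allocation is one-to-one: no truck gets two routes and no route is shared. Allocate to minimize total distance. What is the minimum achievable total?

Min total: 865 km

Treat this as an assignment problem: match each truck to one route.
Optimal: Car 44→Route 1 (163 km), Car 91→Route 4 (204 km), Car 31→Route 3 (66 km), Car 63→Route 2 (178 km), Car 106→Route 6 (206 km), Car 12→Route 7 (48 km) — total 163+204+66+178+206+48 = 865 km.
Min-entry greedy (repeatedly take the single cheapest remaining cell) gives 931 km, worse by 66.
Next-best assignment: Car 44→Route 1, Car 91→Route 4, Car 31→Route 3, Car 63→Route 6, Car 106→Route 7, Car 12→Route 2 = 869 km.
Checked against all permutations: 865 km is optimal.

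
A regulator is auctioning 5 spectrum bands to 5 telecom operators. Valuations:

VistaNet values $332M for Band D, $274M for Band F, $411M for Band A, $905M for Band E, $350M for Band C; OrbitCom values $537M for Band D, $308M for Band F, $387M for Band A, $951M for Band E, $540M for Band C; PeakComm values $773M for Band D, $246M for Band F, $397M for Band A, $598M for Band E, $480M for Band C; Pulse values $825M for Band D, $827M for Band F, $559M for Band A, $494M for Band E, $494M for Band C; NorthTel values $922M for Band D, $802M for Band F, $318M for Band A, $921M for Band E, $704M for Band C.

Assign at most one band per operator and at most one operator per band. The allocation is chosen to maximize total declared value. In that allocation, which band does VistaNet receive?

VistaNet receives Band A.

Optimal: VistaNet→Band A ($411M), OrbitCom→Band E ($951M), PeakComm→Band D ($773M), Pulse→Band F ($827M), NorthTel→Band C ($704M) — total 411+951+773+827+704 = $3666M.
Max-entry greedy (repeatedly take the single best remaining cell) gives $3591M, worse by 75.
Swapping VistaNet↔PeakComm (VistaNet→Band D $332M, PeakComm→Band A $397M) loses 455.
Checked against all permutations: $3666M is optimal.
VistaNet's own top band is Band E ($905M), but forcing VistaNet→Band E and reassigning the rest optimally gives only $3596M — worse by 70.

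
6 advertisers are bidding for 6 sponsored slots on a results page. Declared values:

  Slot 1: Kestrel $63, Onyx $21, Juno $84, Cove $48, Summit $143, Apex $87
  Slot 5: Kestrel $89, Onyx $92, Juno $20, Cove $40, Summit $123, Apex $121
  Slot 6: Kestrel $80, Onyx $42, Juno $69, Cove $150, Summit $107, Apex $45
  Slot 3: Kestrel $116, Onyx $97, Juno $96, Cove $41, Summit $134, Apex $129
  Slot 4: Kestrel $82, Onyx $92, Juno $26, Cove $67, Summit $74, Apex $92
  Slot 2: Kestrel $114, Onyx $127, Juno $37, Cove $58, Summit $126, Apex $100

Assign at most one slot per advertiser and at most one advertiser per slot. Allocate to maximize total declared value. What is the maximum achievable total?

This is a one-to-one assignment (maximum-weight bipartite matching).
Optimal: Kestrel→Slot 4 ($82), Onyx→Slot 2 ($127), Juno→Slot 3 ($96), Cove→Slot 6 ($150), Summit→Slot 1 ($143), Apex→Slot 5 ($121) — total 82+127+96+150+143+121 = $719.
Max-entry greedy (repeatedly take the single best remaining cell) gives $664, worse by 55.
Next-best assignment: Kestrel→Slot 2, Onyx→Slot 4, Juno→Slot 3, Cove→Slot 6, Summit→Slot 1, Apex→Slot 5 = $716.
Swapping Juno↔Kestrel (Juno→Slot 4 $26, Kestrel→Slot 3 $116) loses 36.

Max total: $719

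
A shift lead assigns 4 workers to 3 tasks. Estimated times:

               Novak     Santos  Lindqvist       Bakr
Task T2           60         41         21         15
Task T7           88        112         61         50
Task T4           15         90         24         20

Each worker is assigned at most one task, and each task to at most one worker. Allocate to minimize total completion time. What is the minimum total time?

Min total: 86 min

Optimal: Lindqvist→Task T2 (21 min), Bakr→Task T7 (50 min), Novak→Task T4 (15 min) — total 21+50+15 = 86 min.
Min-entry greedy (repeatedly take the single cheapest remaining cell) gives 91 min, worse by 5.
Next-best assignment: Bakr→Task T2, Lindqvist→Task T7, Novak→Task T4 = 91 min.
Swapping Bakr↔Lindqvist (Bakr→Task T2 15 min, Lindqvist→Task T7 61 min) adds 5.
Checked against all permutations: 86 min is optimal.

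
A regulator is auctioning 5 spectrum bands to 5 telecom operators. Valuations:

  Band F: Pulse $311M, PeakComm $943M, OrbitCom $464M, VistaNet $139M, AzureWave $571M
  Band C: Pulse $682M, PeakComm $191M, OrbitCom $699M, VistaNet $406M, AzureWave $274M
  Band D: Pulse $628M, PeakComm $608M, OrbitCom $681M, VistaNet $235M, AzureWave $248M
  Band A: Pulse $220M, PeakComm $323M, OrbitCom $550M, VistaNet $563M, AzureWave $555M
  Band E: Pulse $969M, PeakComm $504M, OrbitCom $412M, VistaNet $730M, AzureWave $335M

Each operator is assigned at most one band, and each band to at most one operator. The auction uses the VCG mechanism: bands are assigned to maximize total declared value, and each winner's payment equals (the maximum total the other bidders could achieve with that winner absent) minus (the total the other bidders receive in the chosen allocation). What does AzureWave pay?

AzureWave pays $138M.

Efficient allocation: Pulse→Band C ($682M), PeakComm→Band F ($943M), OrbitCom→Band D ($681M), VistaNet→Band E ($730M), AzureWave→Band A ($555M); total welfare W = $3591M.
AzureWave receives Band A at value $555M, so the others get W − 555 = $3036M.
Without AzureWave: best allocation of the remaining 4 bidders over all 5 bands is Pulse→Band E ($969M), PeakComm→Band F ($943M), OrbitCom→Band C ($699M), VistaNet→Band A ($563M), total $3174M.
VCG payment = (others' best without AzureWave) − (others' welfare with AzureWave) = 3174 − 3036 = $138M.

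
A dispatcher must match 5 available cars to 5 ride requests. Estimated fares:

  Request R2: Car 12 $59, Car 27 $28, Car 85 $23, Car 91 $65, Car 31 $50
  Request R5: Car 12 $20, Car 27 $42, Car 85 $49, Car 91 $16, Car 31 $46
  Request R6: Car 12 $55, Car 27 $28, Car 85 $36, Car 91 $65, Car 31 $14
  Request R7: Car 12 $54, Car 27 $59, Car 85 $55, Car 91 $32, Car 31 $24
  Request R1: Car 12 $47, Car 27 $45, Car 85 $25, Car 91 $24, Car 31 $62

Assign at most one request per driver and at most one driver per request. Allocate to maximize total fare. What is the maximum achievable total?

Maximum total: $294

This is the linear assignment problem.
Optimal: Car 12→Request R2 ($59), Car 27→Request R7 ($59), Car 85→Request R5 ($49), Car 91→Request R6 ($65), Car 31→Request R1 ($62) — total 59+59+49+65+62 = $294.
Max-entry greedy (repeatedly take the single best remaining cell) gives $290, worse by 4.
Next-best assignment: Car 12→Request R6, Car 27→Request R7, Car 85→Request R5, Car 91→Request R2, Car 31→Request R1 = $290.
Every other assignment is strictly worse.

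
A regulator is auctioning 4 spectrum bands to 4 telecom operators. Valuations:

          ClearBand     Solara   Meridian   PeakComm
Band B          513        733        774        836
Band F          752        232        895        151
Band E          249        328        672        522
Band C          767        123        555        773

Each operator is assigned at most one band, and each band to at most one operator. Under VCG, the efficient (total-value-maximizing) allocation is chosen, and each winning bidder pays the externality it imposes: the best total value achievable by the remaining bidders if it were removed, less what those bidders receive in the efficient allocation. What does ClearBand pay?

ClearBand pays $223M.

Efficient allocation: ClearBand→Band F ($752M), Solara→Band B ($733M), Meridian→Band E ($672M), PeakComm→Band C ($773M); total welfare W = $2930M.
ClearBand receives Band F at value $752M, so the others get W − 752 = $2178M.
Without ClearBand: best allocation of the remaining 3 bidders over all 4 bands is Solara→Band B ($733M), Meridian→Band F ($895M), PeakComm→Band C ($773M), total $2401M.
VCG payment = (others' best without ClearBand) − (others' welfare with ClearBand) = 2401 − 2178 = $223M.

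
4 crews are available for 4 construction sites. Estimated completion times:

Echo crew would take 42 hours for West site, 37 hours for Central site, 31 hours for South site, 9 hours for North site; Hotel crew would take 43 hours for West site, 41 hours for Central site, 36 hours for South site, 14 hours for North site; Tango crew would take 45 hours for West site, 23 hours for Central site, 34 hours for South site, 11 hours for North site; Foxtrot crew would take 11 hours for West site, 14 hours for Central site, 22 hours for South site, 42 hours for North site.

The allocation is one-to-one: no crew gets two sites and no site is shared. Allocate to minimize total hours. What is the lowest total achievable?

This is the linear assignment problem.
Optimal: Echo crew→South site (31 hours), Hotel crew→North site (14 hours), Tango crew→Central site (23 hours), Foxtrot crew→West site (11 hours) — total 31+14+23+11 = 79 hours.
Checked against all permutations: 79 hours is optimal.

Minimum total: 79 hours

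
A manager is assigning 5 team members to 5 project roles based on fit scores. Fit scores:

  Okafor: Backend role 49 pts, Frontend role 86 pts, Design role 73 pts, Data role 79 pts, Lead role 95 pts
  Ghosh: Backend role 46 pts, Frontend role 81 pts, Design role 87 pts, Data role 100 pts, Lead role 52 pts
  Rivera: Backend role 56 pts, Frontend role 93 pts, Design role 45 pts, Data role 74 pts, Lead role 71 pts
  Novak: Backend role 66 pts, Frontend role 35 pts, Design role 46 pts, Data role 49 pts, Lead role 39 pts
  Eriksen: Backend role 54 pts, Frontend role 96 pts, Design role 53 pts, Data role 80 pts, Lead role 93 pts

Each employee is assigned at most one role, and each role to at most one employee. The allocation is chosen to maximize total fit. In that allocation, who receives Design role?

Okafor receives Design role.

Optimal: Okafor→Design role (73 pts), Ghosh→Data role (100 pts), Rivera→Frontend role (93 pts), Novak→Backend role (66 pts), Eriksen→Lead role (93 pts) — total 73+100+93+66+93 = 425 pts.
Row-greedy (each employee in turn takes its best remaining role) gives 407 pts, worse by 18.
Next-best assignment: Okafor→Lead role, Ghosh→Design role, Rivera→Frontend role, Novak→Backend role, Eriksen→Data role = 421 pts.
Checked against all permutations: 425 pts is optimal.
Okafor's own top role is Lead role (95 pts), but forcing Okafor→Lead role and reassigning the rest optimally gives only 421 pts — worse by 4.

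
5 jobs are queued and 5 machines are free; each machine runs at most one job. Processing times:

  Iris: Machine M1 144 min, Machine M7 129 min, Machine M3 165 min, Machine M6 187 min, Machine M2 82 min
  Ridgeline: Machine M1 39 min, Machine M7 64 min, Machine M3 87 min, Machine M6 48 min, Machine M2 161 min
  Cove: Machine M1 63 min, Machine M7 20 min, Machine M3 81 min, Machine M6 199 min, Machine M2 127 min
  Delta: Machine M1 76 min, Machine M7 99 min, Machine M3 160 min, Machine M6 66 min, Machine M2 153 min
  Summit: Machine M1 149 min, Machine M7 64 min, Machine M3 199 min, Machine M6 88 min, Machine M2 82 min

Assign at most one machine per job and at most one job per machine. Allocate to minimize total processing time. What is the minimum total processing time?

Minimum total: 332 min

This is a one-to-one assignment (minimum-cost bipartite matching).
Optimal: Iris→Machine M2 (82 min), Ridgeline→Machine M1 (39 min), Cove→Machine M3 (81 min), Delta→Machine M6 (66 min), Summit→Machine M7 (64 min) — total 82+39+81+66+64 = 332 min.
Row-greedy (each job in turn takes its cheapest remaining machine) gives 406 min, worse by 74.
Next-best assignment: Iris→Machine M2, Ridgeline→Machine M6, Cove→Machine M3, Delta→Machine M1, Summit→Machine M7 = 351 min.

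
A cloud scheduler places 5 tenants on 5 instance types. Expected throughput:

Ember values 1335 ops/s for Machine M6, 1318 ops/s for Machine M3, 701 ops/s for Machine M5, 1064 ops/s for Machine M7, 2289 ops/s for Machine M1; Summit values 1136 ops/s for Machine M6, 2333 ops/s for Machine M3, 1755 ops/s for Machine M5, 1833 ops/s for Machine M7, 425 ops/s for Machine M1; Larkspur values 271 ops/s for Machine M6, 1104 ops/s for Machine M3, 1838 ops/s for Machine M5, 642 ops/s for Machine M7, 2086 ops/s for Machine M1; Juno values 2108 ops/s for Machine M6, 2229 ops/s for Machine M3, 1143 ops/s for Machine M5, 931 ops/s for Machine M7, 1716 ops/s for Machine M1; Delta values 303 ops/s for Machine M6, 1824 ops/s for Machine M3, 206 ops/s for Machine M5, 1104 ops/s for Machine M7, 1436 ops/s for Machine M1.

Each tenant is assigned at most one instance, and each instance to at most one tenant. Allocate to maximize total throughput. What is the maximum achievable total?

Optimal: Ember→Machine M1 (2289 ops/s), Summit→Machine M7 (1833 ops/s), Larkspur→Machine M5 (1838 ops/s), Juno→Machine M6 (2108 ops/s), Delta→Machine M3 (1824 ops/s) — total 2289+1833+1838+2108+1824 = 9892 ops/s.
Row-greedy (each tenant in turn takes its best remaining instance) gives 9672 ops/s, worse by 220.
Every other assignment is strictly worse.

Max total: 9892 ops/s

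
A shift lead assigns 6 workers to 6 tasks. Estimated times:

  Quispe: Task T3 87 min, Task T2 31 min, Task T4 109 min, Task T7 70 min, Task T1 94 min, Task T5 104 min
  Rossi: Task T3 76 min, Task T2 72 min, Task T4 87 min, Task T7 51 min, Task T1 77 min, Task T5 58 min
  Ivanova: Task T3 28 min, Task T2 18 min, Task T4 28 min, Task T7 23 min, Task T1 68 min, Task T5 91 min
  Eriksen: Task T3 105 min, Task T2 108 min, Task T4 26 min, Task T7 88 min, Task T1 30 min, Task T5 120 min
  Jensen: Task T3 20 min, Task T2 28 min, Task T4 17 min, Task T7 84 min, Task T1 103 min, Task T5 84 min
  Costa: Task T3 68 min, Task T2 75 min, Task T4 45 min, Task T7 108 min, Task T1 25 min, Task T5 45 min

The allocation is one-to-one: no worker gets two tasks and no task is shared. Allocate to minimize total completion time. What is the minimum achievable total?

Optimal: Quispe→Task T2 (31 min), Rossi→Task T5 (58 min), Ivanova→Task T7 (23 min), Eriksen→Task T4 (26 min), Jensen→Task T3 (20 min), Costa→Task T1 (25 min) — total 31+58+23+26+20+25 = 183 min.
Row-greedy (each worker in turn takes its cheapest remaining task) gives 245 min, worse by 62.
Swapping Costa↔Eriksen (Costa→Task T4 45 min, Eriksen→Task T1 30 min) adds 24.

Min total: 183 min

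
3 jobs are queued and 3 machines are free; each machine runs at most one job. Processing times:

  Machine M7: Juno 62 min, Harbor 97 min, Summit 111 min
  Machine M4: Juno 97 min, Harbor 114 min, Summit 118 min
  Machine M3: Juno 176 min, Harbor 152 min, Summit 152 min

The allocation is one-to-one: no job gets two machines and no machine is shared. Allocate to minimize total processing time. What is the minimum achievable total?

Min total: 328 min

Optimal: Juno→Machine M7 (62 min), Harbor→Machine M4 (114 min), Summit→Machine M3 (152 min) — total 62+114+152 = 328 min.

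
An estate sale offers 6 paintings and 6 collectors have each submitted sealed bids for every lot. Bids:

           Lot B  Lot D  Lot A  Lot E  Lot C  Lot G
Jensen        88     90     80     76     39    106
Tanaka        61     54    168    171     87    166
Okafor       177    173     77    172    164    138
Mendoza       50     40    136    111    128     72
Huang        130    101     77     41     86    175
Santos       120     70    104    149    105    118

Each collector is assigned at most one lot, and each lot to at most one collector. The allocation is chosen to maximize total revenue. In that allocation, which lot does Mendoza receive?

Optimal: Jensen→Lot D ($90), Tanaka→Lot A ($168), Okafor→Lot B ($177), Mendoza→Lot C ($128), Huang→Lot G ($175), Santos→Lot E ($149) — total 90+168+177+128+175+149 = $887.
Column-greedy (each lot in turn goes to its best remaining collector) gives $829, worse by 58.
Every other assignment is strictly worse.
Mendoza's own top lot is Lot A ($136), but forcing Mendoza→Lot A and reassigning the rest optimally gives only $856 — worse by 31.

Mendoza receives Lot C.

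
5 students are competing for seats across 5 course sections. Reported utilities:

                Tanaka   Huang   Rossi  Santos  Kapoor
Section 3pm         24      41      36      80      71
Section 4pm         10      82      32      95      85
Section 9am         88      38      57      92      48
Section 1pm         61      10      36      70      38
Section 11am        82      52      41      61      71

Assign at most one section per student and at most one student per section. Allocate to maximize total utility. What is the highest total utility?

Treat this as an assignment problem: match each student to one section.
Optimal: Tanaka→Section 11am (82 points), Huang→Section 4pm (82 points), Rossi→Section 1pm (36 points), Santos→Section 9am (92 points), Kapoor→Section 3pm (71 points) — total 82+82+36+92+71 = 363 points.
Column-greedy (each section in turn goes to its best remaining student) gives 341 points, worse by 22.
Every other assignment is strictly worse.

Maximum total: 363 points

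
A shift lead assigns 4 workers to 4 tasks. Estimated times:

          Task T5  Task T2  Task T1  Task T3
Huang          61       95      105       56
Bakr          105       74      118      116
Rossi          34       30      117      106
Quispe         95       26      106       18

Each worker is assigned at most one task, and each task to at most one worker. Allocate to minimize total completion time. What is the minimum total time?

Min total: 227 min

Optimal: Huang→Task T5 (61 min), Bakr→Task T1 (118 min), Rossi→Task T2 (30 min), Quispe→Task T3 (18 min) — total 61+118+30+18 = 227 min.
Row-greedy (each worker in turn takes its cheapest remaining task) gives 270 min, worse by 43.
Swapping Huang↔Bakr (Huang→Task T1 105 min, Bakr→Task T5 105 min) adds 31.
Checked against all permutations: 227 min is optimal.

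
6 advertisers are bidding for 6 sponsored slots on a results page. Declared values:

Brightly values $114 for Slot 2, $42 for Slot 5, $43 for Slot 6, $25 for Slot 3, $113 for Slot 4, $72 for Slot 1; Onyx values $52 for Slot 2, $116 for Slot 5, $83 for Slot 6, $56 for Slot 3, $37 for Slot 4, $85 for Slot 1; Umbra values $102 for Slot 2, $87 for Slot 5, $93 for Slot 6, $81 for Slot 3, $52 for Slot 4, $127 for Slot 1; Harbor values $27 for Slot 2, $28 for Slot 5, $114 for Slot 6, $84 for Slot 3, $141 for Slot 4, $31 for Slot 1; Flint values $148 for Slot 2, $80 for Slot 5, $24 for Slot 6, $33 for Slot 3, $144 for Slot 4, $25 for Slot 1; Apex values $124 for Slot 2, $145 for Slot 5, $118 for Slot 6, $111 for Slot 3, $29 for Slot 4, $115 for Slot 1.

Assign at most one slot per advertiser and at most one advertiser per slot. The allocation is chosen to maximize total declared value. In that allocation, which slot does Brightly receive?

Brightly receives Slot 4.

Optimal: Brightly→Slot 4 ($113), Onyx→Slot 5 ($116), Umbra→Slot 1 ($127), Harbor→Slot 6 ($114), Flint→Slot 2 ($148), Apex→Slot 3 ($111) — total 113+116+127+114+148+111 = $729.
Row-greedy (each advertiser in turn takes its best remaining slot) gives $649, worse by 80.
Next-best assignment: Brightly→Slot 2, Onyx→Slot 5, Umbra→Slot 1, Harbor→Slot 6, Flint→Slot 4, Apex→Slot 3 = $726.
Checked against all permutations: $729 is optimal.
Brightly's own top slot is Slot 2 ($114), but forcing Brightly→Slot 2 and reassigning the rest optimally gives only $726 — worse by 3.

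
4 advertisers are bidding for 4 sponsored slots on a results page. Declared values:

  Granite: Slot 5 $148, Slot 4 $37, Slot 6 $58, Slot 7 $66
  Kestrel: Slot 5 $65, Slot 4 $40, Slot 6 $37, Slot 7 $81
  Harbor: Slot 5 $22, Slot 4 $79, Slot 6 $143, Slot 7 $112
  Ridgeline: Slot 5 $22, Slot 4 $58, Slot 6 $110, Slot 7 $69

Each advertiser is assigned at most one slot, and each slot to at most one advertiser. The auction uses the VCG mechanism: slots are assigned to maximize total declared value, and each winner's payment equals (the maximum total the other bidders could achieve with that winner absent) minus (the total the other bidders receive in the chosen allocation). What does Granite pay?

Granite pays $5.

Efficient allocation: Granite→Slot 5 ($148), Kestrel→Slot 7 ($81), Harbor→Slot 6 ($143), Ridgeline→Slot 4 ($58); total welfare W = $430.
Granite receives Slot 5 at value $148, so the others get W − 148 = $282.
Without Granite: best allocation of the remaining 3 bidders over all 4 slots is Kestrel→Slot 5 ($65), Harbor→Slot 7 ($112), Ridgeline→Slot 6 ($110), total $287.
VCG payment = (others' best without Granite) − (others' welfare with Granite) = 287 − 282 = $5.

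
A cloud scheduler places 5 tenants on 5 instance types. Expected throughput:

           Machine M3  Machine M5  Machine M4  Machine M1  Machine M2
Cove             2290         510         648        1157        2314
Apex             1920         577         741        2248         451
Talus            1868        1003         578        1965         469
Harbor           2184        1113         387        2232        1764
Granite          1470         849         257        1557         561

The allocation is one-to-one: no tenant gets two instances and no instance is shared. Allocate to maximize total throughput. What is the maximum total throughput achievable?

Treat this as an assignment problem: match each tenant to one instance.
Optimal: Cove→Machine M2 (2314 ops/s), Apex→Machine M1 (2248 ops/s), Talus→Machine M4 (578 ops/s), Harbor→Machine M3 (2184 ops/s), Granite→Machine M5 (849 ops/s) — total 2314+2248+578+2184+849 = 8173 ops/s.
Column-greedy (each instance in turn goes to its best remaining tenant) gives 6670 ops/s, worse by 1503.

Max total: 8173 ops/s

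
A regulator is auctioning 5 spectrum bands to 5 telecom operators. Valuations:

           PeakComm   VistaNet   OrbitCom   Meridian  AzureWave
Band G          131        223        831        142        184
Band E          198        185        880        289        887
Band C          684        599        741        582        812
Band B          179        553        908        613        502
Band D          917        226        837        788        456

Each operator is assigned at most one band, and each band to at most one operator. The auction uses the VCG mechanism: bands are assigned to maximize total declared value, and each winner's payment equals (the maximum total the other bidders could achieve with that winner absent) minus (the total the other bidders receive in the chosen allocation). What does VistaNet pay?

Efficient allocation: PeakComm→Band D ($917M), VistaNet→Band C ($599M), OrbitCom→Band G ($831M), Meridian→Band B ($613M), AzureWave→Band E ($887M); total welfare W = $3847M.
VistaNet receives Band C at value $599M, so the others get W − 599 = $3248M.
Without VistaNet: best allocation of the remaining 4 bidders over all 5 bands is PeakComm→Band D ($917M), OrbitCom→Band B ($908M), Meridian→Band C ($582M), AzureWave→Band E ($887M), total $3294M.
VCG payment = (others' best without VistaNet) − (others' welfare with VistaNet) = 3294 − 3248 = $46M.

VistaNet pays $46M.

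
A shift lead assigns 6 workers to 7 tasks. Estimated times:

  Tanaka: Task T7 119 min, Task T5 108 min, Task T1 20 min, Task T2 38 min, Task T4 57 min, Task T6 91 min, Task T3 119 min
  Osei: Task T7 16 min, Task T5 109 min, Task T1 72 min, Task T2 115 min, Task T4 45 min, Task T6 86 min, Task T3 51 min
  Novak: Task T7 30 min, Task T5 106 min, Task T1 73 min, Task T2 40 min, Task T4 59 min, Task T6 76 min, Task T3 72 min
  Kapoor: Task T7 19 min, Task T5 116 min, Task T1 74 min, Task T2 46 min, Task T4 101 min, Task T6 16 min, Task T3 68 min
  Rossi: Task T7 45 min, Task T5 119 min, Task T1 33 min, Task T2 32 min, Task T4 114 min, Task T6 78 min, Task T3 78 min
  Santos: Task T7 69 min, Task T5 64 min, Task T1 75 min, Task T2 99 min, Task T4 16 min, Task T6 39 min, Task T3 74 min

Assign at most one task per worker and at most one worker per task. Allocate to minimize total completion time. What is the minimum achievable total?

Min total: 165 min

Optimal: Tanaka→Task T1 (20 min), Osei→Task T3 (51 min), Novak→Task T7 (30 min), Kapoor→Task T6 (16 min), Rossi→Task T2 (32 min), Santos→Task T4 (16 min) — total 20+51+30+16+32+16 = 165 min.
Row-greedy (each worker in turn takes its cheapest remaining task) gives 186 min, worse by 21.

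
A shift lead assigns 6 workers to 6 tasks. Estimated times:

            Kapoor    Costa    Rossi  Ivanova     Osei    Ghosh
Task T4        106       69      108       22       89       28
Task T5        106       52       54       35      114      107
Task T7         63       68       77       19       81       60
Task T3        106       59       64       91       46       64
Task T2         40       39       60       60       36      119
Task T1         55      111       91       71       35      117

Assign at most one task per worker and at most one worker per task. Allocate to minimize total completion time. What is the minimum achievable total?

Min total: 235 min

Optimal: Kapoor→Task T2 (40 min), Costa→Task T3 (59 min), Rossi→Task T5 (54 min), Ivanova→Task T7 (19 min), Osei→Task T1 (35 min), Ghosh→Task T4 (28 min) — total 40+59+54+19+35+28 = 235 min.
Row-greedy (each worker in turn takes its cheapest remaining task) gives 238 min, worse by 3.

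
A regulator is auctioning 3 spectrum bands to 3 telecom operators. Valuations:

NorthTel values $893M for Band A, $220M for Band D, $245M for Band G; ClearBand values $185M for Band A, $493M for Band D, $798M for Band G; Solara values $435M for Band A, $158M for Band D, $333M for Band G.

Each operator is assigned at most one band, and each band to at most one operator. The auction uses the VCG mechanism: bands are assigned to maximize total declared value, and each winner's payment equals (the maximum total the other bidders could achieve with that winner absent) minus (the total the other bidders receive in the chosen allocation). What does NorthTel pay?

Efficient allocation: NorthTel→Band A ($893M), ClearBand→Band G ($798M), Solara→Band D ($158M); total welfare W = $1849M.
NorthTel receives Band A at value $893M, so the others get W − 893 = $956M.
Without NorthTel: best allocation of the remaining 2 bidders over all 3 bands is ClearBand→Band G ($798M), Solara→Band A ($435M), total $1233M.
VCG payment = (others' best without NorthTel) − (others' welfare with NorthTel) = 1233 − 956 = $277M.

NorthTel pays $277M.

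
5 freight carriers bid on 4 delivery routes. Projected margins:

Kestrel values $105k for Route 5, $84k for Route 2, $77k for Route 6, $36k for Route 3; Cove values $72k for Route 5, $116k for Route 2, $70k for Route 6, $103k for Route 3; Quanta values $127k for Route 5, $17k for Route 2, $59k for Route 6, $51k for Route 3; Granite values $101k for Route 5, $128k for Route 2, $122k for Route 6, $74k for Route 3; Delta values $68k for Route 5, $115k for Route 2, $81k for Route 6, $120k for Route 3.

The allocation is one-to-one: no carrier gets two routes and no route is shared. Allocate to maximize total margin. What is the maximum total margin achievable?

This is the linear assignment problem.
Optimal: Quanta→Route 5 ($127k), Cove→Route 2 ($116k), Granite→Route 6 ($122k), Delta→Route 3 ($120k) — total 127+116+122+120 = $485k.
Max-entry greedy (repeatedly take the single best remaining cell) gives $452k, worse by 33.

Max total: $485k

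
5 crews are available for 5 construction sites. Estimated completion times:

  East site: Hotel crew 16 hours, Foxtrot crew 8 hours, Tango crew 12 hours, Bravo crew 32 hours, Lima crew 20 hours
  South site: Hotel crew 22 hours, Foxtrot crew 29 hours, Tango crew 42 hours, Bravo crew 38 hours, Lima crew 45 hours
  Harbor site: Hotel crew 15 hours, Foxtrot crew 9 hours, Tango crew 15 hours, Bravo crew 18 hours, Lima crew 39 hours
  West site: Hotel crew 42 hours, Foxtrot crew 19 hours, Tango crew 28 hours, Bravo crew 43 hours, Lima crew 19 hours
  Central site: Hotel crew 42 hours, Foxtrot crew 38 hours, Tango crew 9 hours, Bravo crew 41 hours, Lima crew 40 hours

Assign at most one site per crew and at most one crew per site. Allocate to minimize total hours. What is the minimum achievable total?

This is the linear assignment problem.
Optimal: Hotel crew→South site (22 hours), Foxtrot crew→East site (8 hours), Tango crew→Central site (9 hours), Bravo crew→Harbor site (18 hours), Lima crew→West site (19 hours) — total 22+8+9+18+19 = 76 hours.
Min-entry greedy (repeatedly take the single cheapest remaining cell) gives 89 hours, worse by 13.
Every other assignment is strictly worse.

Min total: 76 hours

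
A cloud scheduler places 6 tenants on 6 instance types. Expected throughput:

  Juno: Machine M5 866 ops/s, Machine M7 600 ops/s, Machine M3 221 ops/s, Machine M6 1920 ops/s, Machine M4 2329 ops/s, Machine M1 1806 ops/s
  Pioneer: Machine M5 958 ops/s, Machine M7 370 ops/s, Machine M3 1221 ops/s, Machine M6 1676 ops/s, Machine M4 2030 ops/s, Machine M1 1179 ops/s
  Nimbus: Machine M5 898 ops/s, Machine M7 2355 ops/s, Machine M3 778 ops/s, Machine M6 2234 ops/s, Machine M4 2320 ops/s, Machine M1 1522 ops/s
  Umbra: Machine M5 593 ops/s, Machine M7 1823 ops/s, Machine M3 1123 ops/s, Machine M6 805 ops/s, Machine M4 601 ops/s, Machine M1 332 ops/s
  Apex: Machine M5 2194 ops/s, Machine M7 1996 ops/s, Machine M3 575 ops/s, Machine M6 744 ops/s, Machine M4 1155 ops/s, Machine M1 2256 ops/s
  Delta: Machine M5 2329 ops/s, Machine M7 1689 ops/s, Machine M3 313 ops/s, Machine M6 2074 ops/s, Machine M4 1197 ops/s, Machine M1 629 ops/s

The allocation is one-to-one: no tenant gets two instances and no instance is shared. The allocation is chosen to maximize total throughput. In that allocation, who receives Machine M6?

Nimbus receives Machine M6.

This is the linear assignment problem.
Optimal: Juno→Machine M4 (2329 ops/s), Pioneer→Machine M3 (1221 ops/s), Nimbus→Machine M6 (2234 ops/s), Umbra→Machine M7 (1823 ops/s), Apex→Machine M1 (2256 ops/s), Delta→Machine M5 (2329 ops/s) — total 2329+1221+2234+1823+2256+2329 = 12192 ops/s.
Next-best assignment: Juno→Machine M4, Pioneer→Machine M6, Nimbus→Machine M7, Umbra→Machine M3, Apex→Machine M1, Delta→Machine M5 = 12068 ops/s.
Swapping Apex↔Nimbus (Apex→Machine M6 744 ops/s, Nimbus→Machine M1 1522 ops/s) loses 2224.
Nimbus's own top instance is Machine M7 (2355 ops/s), but forcing Nimbus→Machine M7 and reassigning the rest optimally gives only 12068 ops/s — worse by 124.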